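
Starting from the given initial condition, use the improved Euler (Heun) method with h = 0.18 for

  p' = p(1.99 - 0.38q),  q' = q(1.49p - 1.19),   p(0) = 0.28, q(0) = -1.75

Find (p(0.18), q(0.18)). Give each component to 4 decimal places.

0.4423, -1.5505

Heun on (p,q): k1 = f(t_n, state_n); k2 = f(t_n + h, state_n + h·k1); state_{n+1} = state_n + (h/2)·(k1 + k2).
0.000000: (0.280000, -1.750000)
  k1 = (0.743400, 1.352400)
  predictor → (0.413812, -1.506568)
  k2 = (1.060392, 0.863896)
  → (0.442341, -1.550533)
(p(0.18), q(0.18)) ≈ (0.4423, -1.5505)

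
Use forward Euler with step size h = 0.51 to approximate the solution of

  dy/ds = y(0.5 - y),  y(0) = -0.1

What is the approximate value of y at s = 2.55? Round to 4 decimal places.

-0.4512

Euler: y_{n+1} = y_n + h·f(s_n, y_n).
s=0.000000, y=-0.100000: f=-0.060000 → y ← -0.100000 + 0.51·(-0.060000) = -0.130600
s=0.510000, y=-0.130600: f=-0.082356 → y ← -0.130600 + 0.51·(-0.082356) = -0.172602
s=1.020000, y=-0.172602: f=-0.116092 → y ← -0.172602 + 0.51·(-0.116092) = -0.231809
s=1.530000, y=-0.231809: f=-0.169640 → y ← -0.231809 + 0.51·(-0.169640) = -0.318325
s=2.040000, y=-0.318325: f=-0.260493 → y ← -0.318325 + 0.51·(-0.260493) = -0.451177
y(2.55) ≈ -0.4512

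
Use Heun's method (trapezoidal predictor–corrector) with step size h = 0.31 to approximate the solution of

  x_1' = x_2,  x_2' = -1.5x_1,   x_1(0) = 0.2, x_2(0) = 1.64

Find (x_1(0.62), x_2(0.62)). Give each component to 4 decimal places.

Heun on (x_1,x_2): k1 = f(x_n, state_n); k2 = f(x_n + h, state_n + h·k1); state_{n+1} = state_n + (h/2)·(k1 + k2).
0.000000: (0.200000, 1.640000)
  k1 = (1.640000, -0.300000)
  predictor → (0.708400, 1.547000)
  k2 = (1.547000, -1.062600)
  → (0.693985, 1.428797)
0.310000: (0.693985, 1.428797)
  k1 = (1.428797, -1.040977)
  predictor → (1.136912, 1.106094)
  k2 = (1.106094, -1.705368)
  → (1.086893, 1.003113)
(x_1(0.62), x_2(0.62)) ≈ (1.0869, 1.0031)

1.0869, 1.0031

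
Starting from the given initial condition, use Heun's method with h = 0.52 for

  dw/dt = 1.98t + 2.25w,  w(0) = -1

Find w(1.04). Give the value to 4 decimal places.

-6.2675

Heun: k1 = f(t_n, w_n); k2 = f(t_n + h, w_n + h·k1); w_{n+1} = w_n + (h/2)·(k1 + k2).
t=0.000000, w=-1.000000:
  k1 = f(0.000000, -1.000000) = -2.250000
  k2 = f(0.520000, -2.170000) = -3.852900
  w ← -1.000000 + (0.52/2)·(-2.250000 + (-3.852900)) = -2.586754
t=0.520000, w=-2.586754:
  k1 = f(0.520000, -2.586754) = -4.790596
  k2 = f(1.040000, -5.077864) = -9.365994
  w ← -2.586754 + (0.52/2)·(-4.790596 + (-9.365994)) = -6.267468
w(1.04) ≈ -6.2675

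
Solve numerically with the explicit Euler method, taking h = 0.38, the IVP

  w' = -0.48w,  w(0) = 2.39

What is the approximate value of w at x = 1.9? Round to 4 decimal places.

Euler: w_{n+1} = w_n + h·f(x_n, w_n).
x=0.000000, w=2.390000: f=-1.147200 → w ← 2.390000 + 0.38·(-1.147200) = 1.954064
x=0.380000, w=1.954064: f=-0.937951 → w ← 1.954064 + 0.38·(-0.937951) = 1.597643
x=0.760000, w=1.597643: f=-0.766869 → w ← 1.597643 + 0.38·(-0.766869) = 1.306233
x=1.140000, w=1.306233: f=-0.626992 → w ← 1.306233 + 0.38·(-0.626992) = 1.067976
x=1.520000, w=1.067976: f=-0.512628 → w ← 1.067976 + 0.38·(-0.512628) = 0.873177
w(1.9) ≈ 0.8732

0.8732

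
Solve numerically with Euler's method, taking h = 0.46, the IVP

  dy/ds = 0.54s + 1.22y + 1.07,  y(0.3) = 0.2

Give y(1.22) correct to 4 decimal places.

2.0532

Euler: y_{n+1} = y_n + h·f(s_n, y_n).
s=0.300000, y=0.200000: f=1.476000 → y ← 0.200000 + 0.46·1.476000 = 0.878960
s=0.760000, y=0.878960: f=2.552731 → y ← 0.878960 + 0.46·2.552731 = 2.053216
y(1.22) ≈ 2.0532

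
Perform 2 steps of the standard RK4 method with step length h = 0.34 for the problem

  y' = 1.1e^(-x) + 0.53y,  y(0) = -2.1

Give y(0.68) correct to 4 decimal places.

-2.3445

RK4: k1 = f(x_n, y_n); k2 = f(x_n + h/2, y_n + (h/2)·k1); k3 = f(x_n + h/2, y_n + (h/2)·k2); k4 = f(x_n + h, y_n + h·k3); y_{n+1} = y_n + (h/6)·(k1 + 2k2 + 2k3 + k4).
x=0.000000, y=-2.100000:
  k1 = f(0.000000, -2.100000) = -0.013000
  k2 = f(0.170000, -2.102210) = -0.186140
  k3 = f(0.170000, -2.131644) = -0.201740
  k4 = f(0.340000, -2.168592) = -0.366406
  y ← -2.100000 + (0.34/6)·(k1 + 2k2 + 2k3 + k4) = -2.165459
x=0.340000, y=-2.165459:
  k1 = f(0.340000, -2.165459) = -0.364746
  k2 = f(0.510000, -2.227466) = -0.520012
  k3 = f(0.510000, -2.253861) = -0.534001
  k4 = f(0.680000, -2.347020) = -0.686642
  y ← -2.165459 + (0.34/6)·(k1 + 2k2 + 2k3 + k4) = -2.344493
y(0.68) ≈ -2.3445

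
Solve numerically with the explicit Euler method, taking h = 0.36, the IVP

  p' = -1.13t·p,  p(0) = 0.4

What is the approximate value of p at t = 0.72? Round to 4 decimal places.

0.3414

Euler: p_{n+1} = p_n + h·f(t_n, p_n).
t=0.000000, p=0.400000: f=0.000000 → p ← 0.400000 + 0.36·0.000000 = 0.400000
t=0.360000, p=0.400000: f=-0.162720 → p ← 0.400000 + 0.36·(-0.162720) = 0.341421
p(0.72) ≈ 0.3414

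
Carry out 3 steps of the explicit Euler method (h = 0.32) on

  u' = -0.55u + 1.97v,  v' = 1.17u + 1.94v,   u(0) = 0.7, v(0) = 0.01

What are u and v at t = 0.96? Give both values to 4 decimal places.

Euler on (u,v): u_{n+1} = u_n + h·u', v_{n+1} = v_n + h·v'.
0.000000: (0.700000, 0.010000); f=(-0.365300, 0.838400) → (0.583104, 0.278288)
0.320000: (0.583104, 0.278288); f=(0.227520, 1.222110) → (0.655910, 0.669363)
0.640000: (0.655910, 0.669363); f=(0.957895, 2.065980) → (0.962437, 1.330477)
(u(0.96), v(0.96)) ≈ (0.9624, 1.3305)

0.9624, 1.3305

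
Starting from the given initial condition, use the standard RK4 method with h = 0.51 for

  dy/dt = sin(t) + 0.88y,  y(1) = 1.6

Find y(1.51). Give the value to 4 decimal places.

3.1072

RK4: k1 = f(t_n, y_n); k2 = f(t_n + h/2, y_n + (h/2)·k1); k3 = f(t_n + h/2, y_n + (h/2)·k2); k4 = f(t_n + h, y_n + h·k3); y_{n+1} = y_n + (h/6)·(k1 + 2k2 + 2k3 + k4).
t=1.000000, y=1.600000:
  k1 = f(1.000000, 1.600000) = 2.249471
  k2 = f(1.255000, 2.173615) = 2.863331
  k3 = f(1.255000, 2.330149) = 3.001081
  k4 = f(1.510000, 3.130551) = 3.753038
  y ← 1.600000 + (0.51/6)·(k1 + 2k2 + 2k3 + k4) = 3.107163
y(1.51) ≈ 3.1072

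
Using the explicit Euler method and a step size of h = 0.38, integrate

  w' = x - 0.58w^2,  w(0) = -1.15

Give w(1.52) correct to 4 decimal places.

-2.7261

Euler: w_{n+1} = w_n + h·f(x_n, w_n).
x=0.000000, w=-1.150000: f=-0.767050 → w ← -1.150000 + 0.38·(-0.767050) = -1.441479
x=0.380000, w=-1.441479: f=-0.825160 → w ← -1.441479 + 0.38·(-0.825160) = -1.755040
x=0.760000, w=-1.755040: f=-1.026495 → w ← -1.755040 + 0.38·(-1.026495) = -2.145108
x=1.140000, w=-2.145108: f=-1.528863 → w ← -2.145108 + 0.38·(-1.528863) = -2.726076
w(1.52) ≈ -2.7261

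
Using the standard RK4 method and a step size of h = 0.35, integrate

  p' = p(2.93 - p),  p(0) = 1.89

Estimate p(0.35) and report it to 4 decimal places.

RK4: k1 = f(t_n, p_n); k2 = f(t_n + h/2, p_n + (h/2)·k1); k3 = f(t_n + h/2, p_n + (h/2)·k2); k4 = f(t_n + h, p_n + h·k3); p_{n+1} = p_n + (h/6)·(k1 + 2k2 + 2k3 + k4).
t=0.000000, p=1.890000:
  k1 = f(0.000000, 1.890000) = 1.965600
  k2 = f(0.175000, 2.233980) = 1.554895
  k3 = f(0.175000, 2.162107) = 1.660267
  k4 = f(0.350000, 2.471094) = 1.134001
  p ← 1.890000 + (0.35/6)·(k1 + 2k2 + 2k3 + k4) = 2.445912
p(0.35) ≈ 2.4459

2.4459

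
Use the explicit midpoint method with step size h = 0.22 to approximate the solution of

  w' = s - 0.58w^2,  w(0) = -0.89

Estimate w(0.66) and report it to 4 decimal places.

Midpoint: k1 = f(s_n, w_n); k2 = f(s_n + h/2, w_n + (h/2)·k1); w_{n+1} = w_n + h·k2.
s=0.000000, w=-0.890000:
  k1 = f(0.000000, -0.890000) = -0.459418
  k2 = f(0.110000, -0.940536) = -0.403073
  w ← -0.890000 + 0.22·(-0.403073) = -0.978676
s=0.220000, w=-0.978676:
  k1 = f(0.220000, -0.978676) = -0.335528
  k2 = f(0.330000, -1.015584) = -0.268218
  w ← -0.978676 + 0.22·(-0.268218) = -1.037684
s=0.440000, w=-1.037684:
  k1 = f(0.440000, -1.037684) = -0.184537
  k2 = f(0.550000, -1.057983) = -0.099210
  w ← -1.037684 + 0.22·(-0.099210) = -1.059510
w(0.66) ≈ -1.0595

-1.0595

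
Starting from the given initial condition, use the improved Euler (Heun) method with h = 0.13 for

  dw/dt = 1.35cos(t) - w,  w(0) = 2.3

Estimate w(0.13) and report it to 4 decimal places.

Heun: k1 = f(t_n, w_n); k2 = f(t_n + h, w_n + h·k1); w_{n+1} = w_n + (h/2)·(k1 + k2).
t=0.000000, w=2.300000:
  k1 = f(0.000000, 2.300000) = -0.950000
  k2 = f(0.130000, 2.176500) = -0.837891
  w ← 2.300000 + (0.13/2)·(-0.950000 + (-0.837891)) = 2.183787
w(0.13) ≈ 2.1838

2.1838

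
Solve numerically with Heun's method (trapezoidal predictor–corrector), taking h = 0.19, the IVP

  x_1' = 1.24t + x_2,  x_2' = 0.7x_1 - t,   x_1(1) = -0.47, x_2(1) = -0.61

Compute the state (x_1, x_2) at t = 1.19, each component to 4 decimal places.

-0.3519, -0.8726

Heun on (x_1,x_2): k1 = f(t_n, state_n); k2 = f(t_n + h, state_n + h·k1); state_{n+1} = state_n + (h/2)·(k1 + k2).
1.000000: (-0.470000, -0.610000)
  k1 = (0.630000, -1.329000)
  predictor → (-0.350300, -0.862510)
  k2 = (0.613090, -1.435210)
  → (-0.351906, -0.872600)
(x_1(1.19), x_2(1.19)) ≈ (-0.3519, -0.8726)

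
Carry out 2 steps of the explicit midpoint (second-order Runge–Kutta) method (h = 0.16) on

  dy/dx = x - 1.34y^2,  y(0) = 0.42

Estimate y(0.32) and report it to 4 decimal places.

0.4034

Midpoint: k1 = f(x_n, y_n); k2 = f(x_n + h/2, y_n + (h/2)·k1); y_{n+1} = y_n + h·k2.
x=0.000000, y=0.420000:
  k1 = f(0.000000, 0.420000) = -0.236376
  k2 = f(0.080000, 0.401090) = -0.135570
  y ← 0.420000 + 0.16·(-0.135570) = 0.398309
x=0.160000, y=0.398309:
  k1 = f(0.160000, 0.398309) = -0.052591
  k2 = f(0.240000, 0.394102) = 0.031877
  y ← 0.398309 + 0.16·0.031877 = 0.403409
y(0.32) ≈ 0.4034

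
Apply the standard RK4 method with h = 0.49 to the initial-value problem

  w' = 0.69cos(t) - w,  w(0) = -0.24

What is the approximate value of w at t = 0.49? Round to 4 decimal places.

RK4: k1 = f(t_n, w_n); k2 = f(t_n + h/2, w_n + (h/2)·k1); k3 = f(t_n + h/2, w_n + (h/2)·k2); k4 = f(t_n + h, w_n + h·k3); w_{n+1} = w_n + (h/6)·(k1 + 2k2 + 2k3 + k4).
t=0.000000, w=-0.240000:
  k1 = f(0.000000, -0.240000) = 0.930000
  k2 = f(0.245000, -0.012150) = 0.681545
  k3 = f(0.245000, -0.073022) = 0.742416
  k4 = f(0.490000, 0.123784) = 0.485026
  w ← -0.240000 + (0.49/6)·(k1 + 2k2 + 2k3 + k4) = 0.108141
w(0.49) ≈ 0.1081

0.1081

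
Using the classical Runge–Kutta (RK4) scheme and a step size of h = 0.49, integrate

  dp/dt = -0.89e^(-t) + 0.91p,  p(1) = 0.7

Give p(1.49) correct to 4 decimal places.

RK4: k1 = f(t_n, p_n); k2 = f(t_n + h/2, p_n + (h/2)·k1); k3 = f(t_n + h/2, p_n + (h/2)·k2); k4 = f(t_n + h, p_n + h·k3); p_{n+1} = p_n + (h/6)·(k1 + 2k2 + 2k3 + k4).
t=1.000000, p=0.700000:
  k1 = f(1.000000, 0.700000) = 0.309587
  k2 = f(1.245000, 0.775849) = 0.449755
  k3 = f(1.245000, 0.810190) = 0.481005
  k4 = f(1.490000, 0.935693) = 0.650899
  p ← 0.700000 + (0.49/6)·(k1 + 2k2 + 2k3 + k4) = 0.930464
p(1.49) ≈ 0.9305

0.9305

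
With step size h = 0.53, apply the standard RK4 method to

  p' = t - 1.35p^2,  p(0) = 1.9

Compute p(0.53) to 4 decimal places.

0.6993

RK4: k1 = f(t_n, p_n); k2 = f(t_n + h/2, p_n + (h/2)·k1); k3 = f(t_n + h/2, p_n + (h/2)·k2); k4 = f(t_n + h, p_n + h·k3); p_{n+1} = p_n + (h/6)·(k1 + 2k2 + 2k3 + k4).
t=0.000000, p=1.900000:
  k1 = f(0.000000, 1.900000) = -4.873500
  k2 = f(0.265000, 0.608522) = -0.234905
  k3 = f(0.265000, 1.837750) = -4.294390
  k4 = f(0.530000, -0.376027) = 0.339115
  p ← 1.900000 + (0.53/6)·(k1 + 2k2 + 2k3 + k4) = 0.699287
p(0.53) ≈ 0.6993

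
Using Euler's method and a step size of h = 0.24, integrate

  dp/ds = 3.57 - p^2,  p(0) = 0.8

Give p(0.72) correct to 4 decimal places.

Euler: p_{n+1} = p_n + h·f(s_n, p_n).
s=0.000000, p=0.800000: f=2.930000 → p ← 0.800000 + 0.24·2.930000 = 1.503200
s=0.240000, p=1.503200: f=1.310390 → p ← 1.503200 + 0.24·1.310390 = 1.817694
s=0.480000, p=1.817694: f=0.265990 → p ← 1.817694 + 0.24·0.265990 = 1.881531
p(0.72) ≈ 1.8815

1.8815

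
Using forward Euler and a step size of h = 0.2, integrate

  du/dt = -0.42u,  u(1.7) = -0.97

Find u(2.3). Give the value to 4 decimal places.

Euler: u_{n+1} = u_n + h·f(t_n, u_n).
t=1.700000, u=-0.970000: f=0.407400 → u ← -0.970000 + 0.2·0.407400 = -0.888520
t=1.900000, u=-0.888520: f=0.373178 → u ← -0.888520 + 0.2·0.373178 = -0.813884
t=2.100000, u=-0.813884: f=0.341831 → u ← -0.813884 + 0.2·0.341831 = -0.745518
u(2.3) ≈ -0.7455

-0.7455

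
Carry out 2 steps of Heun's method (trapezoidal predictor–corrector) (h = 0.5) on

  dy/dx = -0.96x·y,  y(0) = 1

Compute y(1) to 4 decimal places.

0.6139

Heun: k1 = f(x_n, y_n); k2 = f(x_n + h, y_n + h·k1); y_{n+1} = y_n + (h/2)·(k1 + k2).
x=0.000000, y=1.000000:
  k1 = f(0.000000, 1.000000) = 0.000000
  k2 = f(0.500000, 1.000000) = -0.480000
  y ← 1.000000 + (0.5/2)·(0.000000 + (-0.480000)) = 0.880000
x=0.500000, y=0.880000:
  k1 = f(0.500000, 0.880000) = -0.422400
  k2 = f(1.000000, 0.668800) = -0.642048
  y ← 0.880000 + (0.5/2)·(-0.422400 + (-0.642048)) = 0.613888
y(1) ≈ 0.6139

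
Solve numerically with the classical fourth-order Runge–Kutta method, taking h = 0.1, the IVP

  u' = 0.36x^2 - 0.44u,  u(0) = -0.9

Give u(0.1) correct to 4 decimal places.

RK4: k1 = f(x_n, u_n); k2 = f(x_n + h/2, u_n + (h/2)·k1); k3 = f(x_n + h/2, u_n + (h/2)·k2); k4 = f(x_n + h, u_n + h·k3); u_{n+1} = u_n + (h/6)·(k1 + 2k2 + 2k3 + k4).
x=0.000000, u=-0.900000:
  k1 = f(0.000000, -0.900000) = 0.396000
  k2 = f(0.050000, -0.880200) = 0.388188
  k3 = f(0.050000, -0.880591) = 0.388360
  k4 = f(0.100000, -0.861164) = 0.382512
  u ← -0.900000 + (0.1/6)·(k1 + 2k2 + 2k3 + k4) = -0.861140
u(0.1) ≈ -0.8611

-0.8611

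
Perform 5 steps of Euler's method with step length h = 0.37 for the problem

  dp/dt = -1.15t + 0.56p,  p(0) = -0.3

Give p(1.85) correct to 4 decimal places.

-2.7049

Euler: p_{n+1} = p_n + h·f(t_n, p_n).
t=0.000000, p=-0.300000: f=-0.168000 → p ← -0.300000 + 0.37·(-0.168000) = -0.362160
t=0.370000, p=-0.362160: f=-0.628310 → p ← -0.362160 + 0.37·(-0.628310) = -0.594635
t=0.740000, p=-0.594635: f=-1.183995 → p ← -0.594635 + 0.37·(-1.183995) = -1.032713
t=1.110000, p=-1.032713: f=-1.854819 → p ← -1.032713 + 0.37·(-1.854819) = -1.718996
t=1.480000, p=-1.718996: f=-2.664638 → p ← -1.718996 + 0.37·(-2.664638) = -2.704912
p(1.85) ≈ -2.7049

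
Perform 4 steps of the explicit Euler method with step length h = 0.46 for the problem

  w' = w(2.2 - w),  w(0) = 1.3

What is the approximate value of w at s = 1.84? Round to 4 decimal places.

Euler: w_{n+1} = w_n + h·f(s_n, w_n).
s=0.000000, w=1.300000: f=1.170000 → w ← 1.300000 + 0.46·1.170000 = 1.838200
s=0.460000, w=1.838200: f=0.665061 → w ← 1.838200 + 0.46·0.665061 = 2.144128
s=0.920000, w=2.144128: f=0.119797 → w ← 2.144128 + 0.46·0.119797 = 2.199234
s=1.380000, w=2.199234: f=0.001684 → w ← 2.199234 + 0.46·0.001684 = 2.200009
w(1.84) ≈ 2.2000

2.2000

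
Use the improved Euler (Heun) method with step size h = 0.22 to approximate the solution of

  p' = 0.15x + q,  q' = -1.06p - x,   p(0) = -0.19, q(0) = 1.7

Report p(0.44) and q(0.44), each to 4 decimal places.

0.5620, 1.5152

Heun on (p,q): k1 = f(x_n, state_n); k2 = f(x_n + h, state_n + h·k1); state_{n+1} = state_n + (h/2)·(k1 + k2).
0.000000: (-0.190000, 1.700000)
  k1 = (1.700000, 0.201400)
  predictor → (0.184000, 1.744308)
  k2 = (1.777308, -0.415040)
  → (0.192504, 1.676500)
0.220000: (0.192504, 1.676500)
  k1 = (1.709500, -0.424054)
  predictor → (0.568594, 1.583208)
  k2 = (1.649208, -1.042709)
  → (0.561962, 1.515156)
(p(0.44), q(0.44)) ≈ (0.5620, 1.5152)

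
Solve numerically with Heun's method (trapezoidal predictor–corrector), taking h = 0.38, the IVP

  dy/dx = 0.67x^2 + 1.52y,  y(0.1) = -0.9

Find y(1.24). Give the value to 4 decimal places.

Heun: k1 = f(x_n, y_n); k2 = f(x_n + h, y_n + h·k1); y_{n+1} = y_n + (h/2)·(k1 + k2).
x=0.100000, y=-0.900000:
  k1 = f(0.100000, -0.900000) = -1.361300
  k2 = f(0.480000, -1.417294) = -1.999919
  y ← -0.900000 + (0.38/2)·(-1.361300 + (-1.999919)) = -1.538632
x=0.480000, y=-1.538632:
  k1 = f(0.480000, -1.538632) = -2.184352
  k2 = f(0.860000, -2.368685) = -3.104870
  y ← -1.538632 + (0.38/2)·(-2.184352 + (-3.104870)) = -2.543584
x=0.860000, y=-2.543584:
  k1 = f(0.860000, -2.543584) = -3.370715
  k2 = f(1.240000, -3.824456) = -4.782980
  y ← -2.543584 + (0.38/2)·(-3.370715 + (-4.782980)) = -4.092786
y(1.24) ≈ -4.0928

-4.0928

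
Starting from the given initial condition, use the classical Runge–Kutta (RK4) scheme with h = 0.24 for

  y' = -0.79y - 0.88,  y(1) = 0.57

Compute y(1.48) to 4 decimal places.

RK4: k1 = f(x_n, y_n); k2 = f(x_n + h/2, y_n + (h/2)·k1); k3 = f(x_n + h/2, y_n + (h/2)·k2); k4 = f(x_n + h, y_n + h·k3); y_{n+1} = y_n + (h/6)·(k1 + 2k2 + 2k3 + k4).
x=1.000000, y=0.570000:
  k1 = f(1.000000, 0.570000) = -1.330300
  k2 = f(1.120000, 0.410364) = -1.204188
  k3 = f(1.120000, 0.425497) = -1.216143
  k4 = f(1.240000, 0.278126) = -1.099719
  y ← 0.570000 + (0.24/6)·(k1 + 2k2 + 2k3 + k4) = 0.279173
x=1.240000, y=0.279173:
  k1 = f(1.240000, 0.279173) = -1.100546
  k2 = f(1.360000, 0.147107) = -0.996215
  k3 = f(1.360000, 0.159627) = -1.006105
  k4 = f(1.480000, 0.037707) = -0.909789
  y ← 0.279173 + (0.24/6)·(k1 + 2k2 + 2k3 + k4) = 0.038574
y(1.48) ≈ 0.0386

0.0386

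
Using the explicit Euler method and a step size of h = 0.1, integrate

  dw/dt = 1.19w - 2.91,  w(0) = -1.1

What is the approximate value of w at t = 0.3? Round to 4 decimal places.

Euler: w_{n+1} = w_n + h·f(t_n, w_n).
t=0.000000, w=-1.100000: f=-4.219000 → w ← -1.100000 + 0.1·(-4.219000) = -1.521900
t=0.100000, w=-1.521900: f=-4.721061 → w ← -1.521900 + 0.1·(-4.721061) = -1.994006
t=0.200000, w=-1.994006: f=-5.282867 → w ← -1.994006 + 0.1·(-5.282867) = -2.522293
w(0.3) ≈ -2.5223

-2.5223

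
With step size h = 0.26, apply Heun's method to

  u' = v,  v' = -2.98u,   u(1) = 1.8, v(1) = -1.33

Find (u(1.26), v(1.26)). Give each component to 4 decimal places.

1.2729, -2.5907

Heun on (u,v): k1 = f(s_n, state_n); k2 = f(s_n + h, state_n + h·k1); state_{n+1} = state_n + (h/2)·(k1 + k2).
1.000000: (1.800000, -1.330000)
  k1 = (-1.330000, -5.364000)
  predictor → (1.454200, -2.724640)
  k2 = (-2.724640, -4.333516)
  → (1.272897, -2.590677)
(u(1.26), v(1.26)) ≈ (1.2729, -2.5907)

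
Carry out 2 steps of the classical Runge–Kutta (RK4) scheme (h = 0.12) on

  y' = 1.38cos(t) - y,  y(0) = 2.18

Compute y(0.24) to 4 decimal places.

2.0063

RK4: k1 = f(t_n, y_n); k2 = f(t_n + h/2, y_n + (h/2)·k1); k3 = f(t_n + h/2, y_n + (h/2)·k2); k4 = f(t_n + h, y_n + h·k3); y_{n+1} = y_n + (h/6)·(k1 + 2k2 + 2k3 + k4).
t=0.000000, y=2.180000:
  k1 = f(0.000000, 2.180000) = -0.800000
  k2 = f(0.060000, 2.132000) = -0.754483
  k3 = f(0.060000, 2.134731) = -0.757214
  k4 = f(0.120000, 2.089134) = -0.719058
  y ← 2.180000 + (0.12/6)·(k1 + 2k2 + 2k3 + k4) = 2.089151
t=0.120000, y=2.089151:
  k1 = f(0.120000, 2.089151) = -0.719075
  k2 = f(0.180000, 2.046006) = -0.688302
  k3 = f(0.180000, 2.047853) = -0.690149
  k4 = f(0.240000, 2.006333) = -0.665887
  y ← 2.089151 + (0.12/6)·(k1 + 2k2 + 2k3 + k4) = 2.006314
y(0.24) ≈ 2.0063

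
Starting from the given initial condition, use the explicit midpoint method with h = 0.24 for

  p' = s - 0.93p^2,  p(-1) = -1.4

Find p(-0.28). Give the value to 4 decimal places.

Midpoint: k1 = f(s_n, p_n); k2 = f(s_n + h/2, p_n + (h/2)·k1); p_{n+1} = p_n + h·k2.
s=-1.000000, p=-1.400000:
  k1 = f(-1.000000, -1.400000) = -2.822800
  k2 = f(-0.880000, -1.738736) = -3.691579
  p ← -1.400000 + 0.24·(-3.691579) = -2.285979
s=-0.760000, p=-2.285979:
  k1 = f(-0.760000, -2.285979) = -5.619900
  k2 = f(-0.640000, -2.960367) = -8.790308
  p ← -2.285979 + 0.24·(-8.790308) = -4.395653
s=-0.520000, p=-4.395653:
  k1 = f(-0.520000, -4.395653) = -18.489241
  k2 = f(-0.400000, -6.614362) = -41.087297
  p ← -4.395653 + 0.24·(-41.087297) = -14.256604
p(-0.28) ≈ -14.2566

-14.2566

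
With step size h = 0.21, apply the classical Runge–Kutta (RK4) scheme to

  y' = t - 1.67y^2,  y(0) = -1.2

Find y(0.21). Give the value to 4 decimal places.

RK4: k1 = f(t_n, y_n); k2 = f(t_n + h/2, y_n + (h/2)·k1); k3 = f(t_n + h/2, y_n + (h/2)·k2); k4 = f(t_n + h, y_n + h·k3); y_{n+1} = y_n + (h/6)·(k1 + 2k2 + 2k3 + k4).
t=0.000000, y=-1.200000:
  k1 = f(0.000000, -1.200000) = -2.404800
  k2 = f(0.105000, -1.452504) = -3.418312
  k3 = f(0.105000, -1.558923) = -3.953501
  k4 = f(0.210000, -2.030235) = -6.673498
  y ← -1.200000 + (0.21/6)·(k1 + 2k2 + 2k3 + k4) = -2.033767
y(0.21) ≈ -2.0338

-2.0338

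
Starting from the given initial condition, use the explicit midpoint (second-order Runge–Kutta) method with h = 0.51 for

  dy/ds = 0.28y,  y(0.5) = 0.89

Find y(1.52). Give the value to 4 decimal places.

1.1832

Midpoint: k1 = f(s_n, y_n); k2 = f(s_n + h/2, y_n + (h/2)·k1); y_{n+1} = y_n + h·k2.
s=0.500000, y=0.890000:
  k1 = f(0.500000, 0.890000) = 0.249200
  k2 = f(0.755000, 0.953546) = 0.266993
  y ← 0.890000 + 0.51·0.266993 = 1.026166
s=1.010000, y=1.026166:
  k1 = f(1.010000, 1.026166) = 0.287327
  k2 = f(1.265000, 1.099435) = 0.307842
  y ← 1.026166 + 0.51·0.307842 = 1.183166
y(1.52) ≈ 1.1832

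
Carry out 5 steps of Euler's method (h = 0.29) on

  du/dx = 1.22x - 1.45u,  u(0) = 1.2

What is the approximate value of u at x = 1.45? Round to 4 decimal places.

0.7561

Euler: u_{n+1} = u_n + h·f(x_n, u_n).
x=0.000000, u=1.200000: f=-1.740000 → u ← 1.200000 + 0.29·(-1.740000) = 0.695400
x=0.290000, u=0.695400: f=-0.654530 → u ← 0.695400 + 0.29·(-0.654530) = 0.505586
x=0.580000, u=0.505586: f=-0.025500 → u ← 0.505586 + 0.29·(-0.025500) = 0.498191
x=0.870000, u=0.498191: f=0.339023 → u ← 0.498191 + 0.29·0.339023 = 0.596508
x=1.160000, u=0.596508: f=0.550264 → u ← 0.596508 + 0.29·0.550264 = 0.756084
u(1.45) ≈ 0.7561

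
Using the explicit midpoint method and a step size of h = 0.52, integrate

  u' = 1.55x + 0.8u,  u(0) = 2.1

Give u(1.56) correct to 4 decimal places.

Midpoint: k1 = f(x_n, u_n); k2 = f(x_n + h/2, u_n + (h/2)·k1); u_{n+1} = u_n + h·k2.
x=0.000000, u=2.100000:
  k1 = f(0.000000, 2.100000) = 1.680000
  k2 = f(0.260000, 2.536800) = 2.432440
  u ← 2.100000 + 0.52·2.432440 = 3.364869
x=0.520000, u=3.364869:
  k1 = f(0.520000, 3.364869) = 3.497895
  k2 = f(0.780000, 4.274322) = 4.628457
  u ← 3.364869 + 0.52·4.628457 = 5.771667
x=1.040000, u=5.771667:
  k1 = f(1.040000, 5.771667) = 6.229333
  k2 = f(1.300000, 7.391293) = 7.928035
  u ← 5.771667 + 0.52·7.928035 = 9.894245
u(1.56) ≈ 9.8942

9.8942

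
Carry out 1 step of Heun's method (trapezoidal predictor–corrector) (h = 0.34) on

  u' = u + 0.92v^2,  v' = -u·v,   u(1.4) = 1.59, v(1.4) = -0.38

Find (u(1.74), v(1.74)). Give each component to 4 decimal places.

Heun on (u,v): k1 = f(t_n, state_n); k2 = f(t_n + h, state_n + h·k1); state_{n+1} = state_n + (h/2)·(k1 + k2).
1.400000: (1.590000, -0.380000)
  k1 = (1.722848, 0.604200)
  predictor → (2.175768, -0.174572)
  k2 = (2.203806, 0.379828)
  → (2.257531, -0.212715)
(u(1.74), v(1.74)) ≈ (2.2575, -0.2127)

2.2575, -0.2127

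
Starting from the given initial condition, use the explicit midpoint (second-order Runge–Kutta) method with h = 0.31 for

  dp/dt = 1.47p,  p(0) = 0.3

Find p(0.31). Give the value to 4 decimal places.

Midpoint: k1 = f(t_n, p_n); k2 = f(t_n + h/2, p_n + (h/2)·k1); p_{n+1} = p_n + h·k2.
t=0.000000, p=0.300000:
  k1 = f(0.000000, 0.300000) = 0.441000
  k2 = f(0.155000, 0.368355) = 0.541482
  p ← 0.300000 + 0.31·0.541482 = 0.467859
p(0.31) ≈ 0.4679

0.4679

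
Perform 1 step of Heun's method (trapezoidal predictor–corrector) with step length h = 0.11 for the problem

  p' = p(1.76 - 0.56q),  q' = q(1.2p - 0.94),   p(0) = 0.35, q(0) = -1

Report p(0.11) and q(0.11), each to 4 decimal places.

Heun on (p,q): k1 = f(t_n, state_n); k2 = f(t_n + h, state_n + h·k1); state_{n+1} = state_n + (h/2)·(k1 + k2).
0.000000: (0.350000, -1.000000)
  k1 = (0.812000, 0.520000)
  predictor → (0.439320, -0.942800)
  k2 = (1.005150, 0.389203)
  → (0.449943, -0.949994)
(p(0.11), q(0.11)) ≈ (0.4499, -0.9500)

0.4499, -0.9500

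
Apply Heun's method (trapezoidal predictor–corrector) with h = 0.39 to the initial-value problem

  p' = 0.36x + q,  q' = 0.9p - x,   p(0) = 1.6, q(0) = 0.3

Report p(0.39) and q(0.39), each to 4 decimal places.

1.8539, 0.8061

Heun on (p,q): k1 = f(x_n, state_n); k2 = f(x_n + h, state_n + h·k1); state_{n+1} = state_n + (h/2)·(k1 + k2).
0.000000: (1.600000, 0.300000)
  k1 = (0.300000, 1.440000)
  predictor → (1.717000, 0.861600)
  k2 = (1.002000, 1.155300)
  → (1.853890, 0.806083)
(p(0.39), q(0.39)) ≈ (1.8539, 0.8061)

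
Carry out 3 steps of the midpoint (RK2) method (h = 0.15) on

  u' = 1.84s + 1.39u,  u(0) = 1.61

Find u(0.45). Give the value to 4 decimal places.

Midpoint: k1 = f(s_n, u_n); k2 = f(s_n + h/2, u_n + (h/2)·k1); u_{n+1} = u_n + h·k2.
s=0.000000, u=1.610000:
  k1 = f(0.000000, 1.610000) = 2.237900
  k2 = f(0.075000, 1.777842) = 2.609201
  u ← 1.610000 + 0.15·2.609201 = 2.001380
s=0.150000, u=2.001380:
  k1 = f(0.150000, 2.001380) = 3.057918
  k2 = f(0.225000, 2.230724) = 3.514706
  u ← 2.001380 + 0.15·3.514706 = 2.528586
s=0.300000, u=2.528586:
  k1 = f(0.300000, 2.528586) = 4.066735
  k2 = f(0.375000, 2.833591) = 4.628692
  u ← 2.528586 + 0.15·4.628692 = 3.222890
u(0.45) ≈ 3.2229

3.2229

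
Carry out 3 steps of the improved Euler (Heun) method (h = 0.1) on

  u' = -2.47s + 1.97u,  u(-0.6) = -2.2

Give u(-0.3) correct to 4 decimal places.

Heun: k1 = f(s_n, u_n); k2 = f(s_n + h, u_n + h·k1); u_{n+1} = u_n + (h/2)·(k1 + k2).
s=-0.600000, u=-2.200000:
  k1 = f(-0.600000, -2.200000) = -2.852000
  k2 = f(-0.500000, -2.485200) = -3.660844
  u ← -2.200000 + (0.1/2)·(-2.852000 + (-3.660844)) = -2.525642
s=-0.500000, u=-2.525642:
  k1 = f(-0.500000, -2.525642) = -3.740515
  k2 = f(-0.400000, -2.899694) = -4.724397
  u ← -2.525642 + (0.1/2)·(-3.740515 + (-4.724397)) = -2.948888
s=-0.400000, u=-2.948888:
  k1 = f(-0.400000, -2.948888) = -4.821309
  k2 = f(-0.300000, -3.431019) = -6.018107
  u ← -2.948888 + (0.1/2)·(-4.821309 + (-6.018107)) = -3.490859
u(-0.3) ≈ -3.4909

-3.4909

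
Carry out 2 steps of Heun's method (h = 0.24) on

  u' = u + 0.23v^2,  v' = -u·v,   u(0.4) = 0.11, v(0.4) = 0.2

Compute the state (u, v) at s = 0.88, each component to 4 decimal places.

Heun on (u,v): k1 = f(s_n, state_n); k2 = f(s_n + h, state_n + h·k1); state_{n+1} = state_n + (h/2)·(k1 + k2).
0.400000: (0.110000, 0.200000)
  k1 = (0.119200, -0.022000)
  predictor → (0.138608, 0.194720)
  k2 = (0.147329, -0.026990)
  → (0.141983, 0.194121)
0.640000: (0.141983, 0.194121)
  k1 = (0.150651, -0.027562)
  predictor → (0.178140, 0.187506)
  k2 = (0.186226, -0.033402)
  → (0.182409, 0.186806)
(u(0.88), v(0.88)) ≈ (0.1824, 0.1868)

0.1824, 0.1868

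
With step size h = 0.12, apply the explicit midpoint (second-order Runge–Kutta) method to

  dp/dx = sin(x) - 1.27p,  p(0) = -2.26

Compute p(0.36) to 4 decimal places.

-1.3774

Midpoint: k1 = f(x_n, p_n); k2 = f(x_n + h/2, p_n + (h/2)·k1); p_{n+1} = p_n + h·k2.
x=0.000000, p=-2.260000:
  k1 = f(0.000000, -2.260000) = 2.870200
  k2 = f(0.060000, -2.087788) = 2.711455
  p ← -2.260000 + 0.12·2.711455 = -1.934625
x=0.120000, p=-1.934625:
  k1 = f(0.120000, -1.934625) = 2.576687
  k2 = f(0.180000, -1.780024) = 2.439660
  p ← -1.934625 + 0.12·2.439660 = -1.641866
x=0.240000, p=-1.641866:
  k1 = f(0.240000, -1.641866) = 2.322873
  k2 = f(0.300000, -1.502494) = 2.203687
  p ← -1.641866 + 0.12·2.203687 = -1.377424
p(0.36) ≈ -1.3774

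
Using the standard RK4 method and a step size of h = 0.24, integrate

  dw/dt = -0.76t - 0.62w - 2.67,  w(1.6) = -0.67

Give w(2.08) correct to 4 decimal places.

-2.1903

RK4: k1 = f(t_n, w_n); k2 = f(t_n + h/2, w_n + (h/2)·k1); k3 = f(t_n + h/2, w_n + (h/2)·k2); k4 = f(t_n + h, w_n + h·k3); w_{n+1} = w_n + (h/6)·(k1 + 2k2 + 2k3 + k4).
t=1.600000, w=-0.670000:
  k1 = f(1.600000, -0.670000) = -3.470600
  k2 = f(1.720000, -1.086472) = -3.303587
  k3 = f(1.720000, -1.066430) = -3.316013
  k4 = f(1.840000, -1.465843) = -3.159577
  w ← -0.670000 + (0.24/6)·(k1 + 2k2 + 2k3 + k4) = -1.464775
t=1.840000, w=-1.464775:
  k1 = f(1.840000, -1.464775) = -3.160239
  k2 = f(1.960000, -1.844004) = -3.016318
  k3 = f(1.960000, -1.826733) = -3.027025
  k4 = f(2.080000, -2.191261) = -2.892218
  w ← -1.464775 + (0.24/6)·(k1 + 2k2 + 2k3 + k4) = -2.190341
w(2.08) ≈ -2.1903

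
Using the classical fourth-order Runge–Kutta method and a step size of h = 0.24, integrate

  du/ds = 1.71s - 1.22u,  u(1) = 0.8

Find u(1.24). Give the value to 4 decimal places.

RK4: k1 = f(s_n, u_n); k2 = f(s_n + h/2, u_n + (h/2)·k1); k3 = f(s_n + h/2, u_n + (h/2)·k2); k4 = f(s_n + h, u_n + h·k3); u_{n+1} = u_n + (h/6)·(k1 + 2k2 + 2k3 + k4).
s=1.000000, u=0.800000:
  k1 = f(1.000000, 0.800000) = 0.734000
  k2 = f(1.120000, 0.888080) = 0.831742
  k3 = f(1.120000, 0.899809) = 0.817433
  k4 = f(1.240000, 0.996184) = 0.905056
  u ← 0.800000 + (0.24/6)·(k1 + 2k2 + 2k3 + k4) = 0.997496
u(1.24) ≈ 0.9975

0.9975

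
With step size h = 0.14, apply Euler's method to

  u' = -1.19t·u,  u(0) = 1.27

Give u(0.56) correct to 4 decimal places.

Euler: u_{n+1} = u_n + h·f(t_n, u_n).
t=0.000000, u=1.270000: f=0.000000 → u ← 1.270000 + 0.14·0.000000 = 1.270000
t=0.140000, u=1.270000: f=-0.211582 → u ← 1.270000 + 0.14·(-0.211582) = 1.240379
t=0.280000, u=1.240379: f=-0.413294 → u ← 1.240379 + 0.14·(-0.413294) = 1.182517
t=0.420000, u=1.182517: f=-0.591022 → u ← 1.182517 + 0.14·(-0.591022) = 1.099774
u(0.56) ≈ 1.0998

1.0998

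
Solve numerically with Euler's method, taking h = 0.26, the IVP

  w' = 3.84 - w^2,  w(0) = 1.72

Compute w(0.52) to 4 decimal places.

Euler: w_{n+1} = w_n + h·f(t_n, w_n).
t=0.000000, w=1.720000: f=0.881600 → w ← 1.720000 + 0.26·0.881600 = 1.949216
t=0.260000, w=1.949216: f=0.040557 → w ← 1.949216 + 0.26·0.040557 = 1.959761
w(0.52) ≈ 1.9598

1.9598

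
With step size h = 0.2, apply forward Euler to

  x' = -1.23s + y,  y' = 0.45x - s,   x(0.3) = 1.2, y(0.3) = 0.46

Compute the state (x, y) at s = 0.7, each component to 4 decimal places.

1.1968, 0.5176

Euler on (x,y): x_{n+1} = x_n + h·x', y_{n+1} = y_n + h·y'.
0.300000: (1.200000, 0.460000); f=(0.091000, 0.240000) → (1.218200, 0.508000)
0.500000: (1.218200, 0.508000); f=(-0.107000, 0.048190) → (1.196800, 0.517638)
(x(0.7), y(0.7)) ≈ (1.1968, 0.5176)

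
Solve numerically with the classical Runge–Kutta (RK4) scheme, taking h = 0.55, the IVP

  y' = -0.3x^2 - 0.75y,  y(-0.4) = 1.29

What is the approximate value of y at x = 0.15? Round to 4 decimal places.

0.8492

RK4: k1 = f(x_n, y_n); k2 = f(x_n + h/2, y_n + (h/2)·k1); k3 = f(x_n + h/2, y_n + (h/2)·k2); k4 = f(x_n + h, y_n + h·k3); y_{n+1} = y_n + (h/6)·(k1 + 2k2 + 2k3 + k4).
x=-0.400000, y=1.290000:
  k1 = f(-0.400000, 1.290000) = -1.015500
  k2 = f(-0.125000, 1.010738) = -0.762741
  k3 = f(-0.125000, 1.080246) = -0.814872
  k4 = f(0.150000, 0.841820) = -0.638115
  y ← 1.290000 + (0.55/6)·(k1 + 2k2 + 2k3 + k4) = 0.849190
y(0.15) ≈ 0.8492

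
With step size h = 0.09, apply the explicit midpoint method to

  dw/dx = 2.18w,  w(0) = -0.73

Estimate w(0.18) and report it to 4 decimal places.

Midpoint: k1 = f(x_n, w_n); k2 = f(x_n + h/2, w_n + (h/2)·k1); w_{n+1} = w_n + h·k2.
x=0.000000, w=-0.730000:
  k1 = f(0.000000, -0.730000) = -1.591400
  k2 = f(0.045000, -0.801613) = -1.747516
  w ← -0.730000 + 0.09·(-1.747516) = -0.887276
x=0.090000, w=-0.887276:
  k1 = f(0.090000, -0.887276) = -1.934263
  k2 = f(0.135000, -0.974318) = -2.124014
  w ← -0.887276 + 0.09·(-2.124014) = -1.078438
w(0.18) ≈ -1.0784

-1.0784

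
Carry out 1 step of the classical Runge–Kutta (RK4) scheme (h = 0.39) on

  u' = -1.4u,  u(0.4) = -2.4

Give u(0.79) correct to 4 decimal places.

RK4: k1 = f(s_n, u_n); k2 = f(s_n + h/2, u_n + (h/2)·k1); k3 = f(s_n + h/2, u_n + (h/2)·k2); k4 = f(s_n + h, u_n + h·k3); u_{n+1} = u_n + (h/6)·(k1 + 2k2 + 2k3 + k4).
s=0.400000, u=-2.400000:
  k1 = f(0.400000, -2.400000) = 3.360000
  k2 = f(0.595000, -1.744800) = 2.442720
  k3 = f(0.595000, -1.923670) = 2.693137
  k4 = f(0.790000, -1.349676) = 1.889547
  u ← -2.400000 + (0.39/6)·(k1 + 2k2 + 2k3 + k4) = -1.391118
u(0.79) ≈ -1.3911

-1.3911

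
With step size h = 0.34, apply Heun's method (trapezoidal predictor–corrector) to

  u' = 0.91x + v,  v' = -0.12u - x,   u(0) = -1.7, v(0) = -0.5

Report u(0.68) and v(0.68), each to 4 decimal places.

-1.8198, -0.5835

Heun on (u,v): k1 = f(x_n, state_n); k2 = f(x_n + h, state_n + h·k1); state_{n+1} = state_n + (h/2)·(k1 + k2).
0.000000: (-1.700000, -0.500000)
  k1 = (-0.500000, 0.204000)
  predictor → (-1.870000, -0.430640)
  k2 = (-0.121240, -0.115600)
  → (-1.805611, -0.484972)
0.340000: (-1.805611, -0.484972)
  k1 = (-0.175572, -0.123327)
  predictor → (-1.865305, -0.526903)
  k2 = (0.091897, -0.456163)
  → (-1.819836, -0.583485)
(u(0.68), v(0.68)) ≈ (-1.8198, -0.5835)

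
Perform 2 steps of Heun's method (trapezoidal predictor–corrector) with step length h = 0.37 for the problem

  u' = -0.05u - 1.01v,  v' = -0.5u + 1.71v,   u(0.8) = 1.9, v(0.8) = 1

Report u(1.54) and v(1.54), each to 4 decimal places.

Heun on (u,v): k1 = f(t_n, state_n); k2 = f(t_n + h, state_n + h·k1); state_{n+1} = state_n + (h/2)·(k1 + k2).
0.800000: (1.900000, 1.000000)
  k1 = (-1.105000, 0.760000)
  predictor → (1.491150, 1.281200)
  k2 = (-1.368570, 1.445277)
  → (1.442390, 1.407976)
1.170000: (1.442390, 1.407976)
  k1 = (-1.494175, 1.686445)
  predictor → (0.889545, 2.031961)
  k2 = (-2.096758, 3.029880)
  → (0.778067, 2.280496)
(u(1.54), v(1.54)) ≈ (0.7781, 2.2805)

0.7781, 2.2805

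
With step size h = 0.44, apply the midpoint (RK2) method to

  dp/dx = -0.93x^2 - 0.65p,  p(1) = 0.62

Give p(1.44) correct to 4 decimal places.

-0.0825

Midpoint: k1 = f(x_n, p_n); k2 = f(x_n + h/2, p_n + (h/2)·k1); p_{n+1} = p_n + h·k2.
x=1.000000, p=0.620000:
  k1 = f(1.000000, 0.620000) = -1.333000
  k2 = f(1.220000, 0.326740) = -1.596593
  p ← 0.620000 + 0.44·(-1.596593) = -0.082501
p(1.44) ≈ -0.0825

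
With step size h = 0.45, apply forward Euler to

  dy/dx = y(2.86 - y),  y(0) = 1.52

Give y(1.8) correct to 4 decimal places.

2.8635

Euler: y_{n+1} = y_n + h·f(x_n, y_n).
x=0.000000, y=1.520000: f=2.036800 → y ← 1.520000 + 0.45·2.036800 = 2.436560
x=0.450000, y=2.436560: f=1.031737 → y ← 2.436560 + 0.45·1.031737 = 2.900842
x=0.900000, y=2.900842: f=-0.118475 → y ← 2.900842 + 0.45·(-0.118475) = 2.847528
x=1.350000, y=2.847528: f=0.035515 → y ← 2.847528 + 0.45·0.035515 = 2.863510
y(1.8) ≈ 2.8635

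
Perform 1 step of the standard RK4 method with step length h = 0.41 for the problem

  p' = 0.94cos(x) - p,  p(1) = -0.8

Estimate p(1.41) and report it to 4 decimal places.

-0.4229

RK4: k1 = f(x_n, p_n); k2 = f(x_n + h/2, p_n + (h/2)·k1); k3 = f(x_n + h/2, p_n + (h/2)·k2); k4 = f(x_n + h, p_n + h·k3); p_{n+1} = p_n + (h/6)·(k1 + 2k2 + 2k3 + k4).
x=1.000000, p=-0.800000:
  k1 = f(1.000000, -0.800000) = 1.307884
  k2 = f(1.205000, -0.531884) = 0.868115
  k3 = f(1.205000, -0.622036) = 0.958268
  k4 = f(1.410000, -0.407110) = 0.557608
  p ← -0.800000 + (0.41/6)·(k1 + 2k2 + 2k3 + k4) = -0.422919
p(1.41) ≈ -0.4229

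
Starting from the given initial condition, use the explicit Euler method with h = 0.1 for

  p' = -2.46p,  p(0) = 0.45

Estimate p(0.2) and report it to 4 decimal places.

Euler: p_{n+1} = p_n + h·f(s_n, p_n).
s=0.000000, p=0.450000: f=-1.107000 → p ← 0.450000 + 0.1·(-1.107000) = 0.339300
s=0.100000, p=0.339300: f=-0.834678 → p ← 0.339300 + 0.1·(-0.834678) = 0.255832
p(0.2) ≈ 0.2558

0.2558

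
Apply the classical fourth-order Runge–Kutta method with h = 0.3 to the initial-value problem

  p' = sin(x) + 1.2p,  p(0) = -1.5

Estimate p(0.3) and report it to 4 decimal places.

-2.0994

RK4: k1 = f(x_n, p_n); k2 = f(x_n + h/2, p_n + (h/2)·k1); k3 = f(x_n + h/2, p_n + (h/2)·k2); k4 = f(x_n + h, p_n + h·k3); p_{n+1} = p_n + (h/6)·(k1 + 2k2 + 2k3 + k4).
x=0.000000, p=-1.500000:
  k1 = f(0.000000, -1.500000) = -1.800000
  k2 = f(0.150000, -1.770000) = -1.974562
  k3 = f(0.150000, -1.796184) = -2.005983
  k4 = f(0.300000, -2.101795) = -2.226634
  p ← -1.500000 + (0.3/6)·(k1 + 2k2 + 2k3 + k4) = -2.099386
p(0.3) ≈ -2.0994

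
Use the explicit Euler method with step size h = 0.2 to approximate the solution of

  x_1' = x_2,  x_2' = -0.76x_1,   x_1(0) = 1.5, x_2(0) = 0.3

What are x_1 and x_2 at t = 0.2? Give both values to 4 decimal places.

1.5600, 0.0720

Euler on (x_1,x_2): x_1_{n+1} = x_1_n + h·x_1', x_2_{n+1} = x_2_n + h·x_2'.
0.000000: (1.500000, 0.300000); f=(0.300000, -1.140000) → (1.560000, 0.072000)
(x_1(0.2), x_2(0.2)) ≈ (1.5600, 0.0720)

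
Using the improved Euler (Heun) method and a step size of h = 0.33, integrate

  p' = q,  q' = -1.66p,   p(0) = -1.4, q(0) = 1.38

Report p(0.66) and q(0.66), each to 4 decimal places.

-0.0768, 2.2875

Heun on (p,q): k1 = f(t_n, state_n); k2 = f(t_n + h, state_n + h·k1); state_{n+1} = state_n + (h/2)·(k1 + k2).
0.000000: (-1.400000, 1.380000)
  k1 = (1.380000, 2.324000)
  predictor → (-0.944600, 2.146920)
  k2 = (2.146920, 1.568036)
  → (-0.818058, 2.022186)
0.330000: (-0.818058, 2.022186)
  k1 = (2.022186, 1.357977)
  predictor → (-0.150737, 2.470318)
  k2 = (2.470318, 0.250223)
  → (-0.076795, 2.287539)
(p(0.66), q(0.66)) ≈ (-0.0768, 2.2875)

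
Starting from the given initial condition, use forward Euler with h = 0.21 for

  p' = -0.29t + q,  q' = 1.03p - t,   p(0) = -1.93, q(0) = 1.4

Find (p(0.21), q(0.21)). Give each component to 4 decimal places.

Euler on (p,q): p_{n+1} = p_n + h·p', q_{n+1} = q_n + h·q'.
0.000000: (-1.930000, 1.400000); f=(1.400000, -1.987900) → (-1.636000, 0.982541)
(p(0.21), q(0.21)) ≈ (-1.6360, 0.9825)

-1.6360, 0.9825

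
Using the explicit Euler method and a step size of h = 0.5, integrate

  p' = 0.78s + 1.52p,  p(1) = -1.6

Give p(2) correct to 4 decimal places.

Euler: p_{n+1} = p_n + h·f(s_n, p_n).
s=1.000000, p=-1.600000: f=-1.652000 → p ← -1.600000 + 0.5·(-1.652000) = -2.426000
s=1.500000, p=-2.426000: f=-2.517520 → p ← -2.426000 + 0.5·(-2.517520) = -3.684760
p(2) ≈ -3.6848

-3.6848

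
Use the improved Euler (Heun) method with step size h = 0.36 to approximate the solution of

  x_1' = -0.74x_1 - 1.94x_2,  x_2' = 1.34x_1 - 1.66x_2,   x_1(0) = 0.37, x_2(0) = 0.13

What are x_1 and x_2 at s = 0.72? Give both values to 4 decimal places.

0.0410, 0.1107

Heun on (x_1,x_2): k1 = f(s_n, state_n); k2 = f(s_n + h, state_n + h·k1); state_{n+1} = state_n + (h/2)·(k1 + k2).
0.000000: (0.370000, 0.130000)
  k1 = (-0.526000, 0.280000)
  predictor → (0.180640, 0.230800)
  k2 = (-0.581426, -0.141070)
  → (0.170663, 0.155007)
0.360000: (0.170663, 0.155007)
  k1 = (-0.427005, -0.028623)
  predictor → (0.016942, 0.144703)
  k2 = (-0.293261, -0.217505)
  → (0.041016, 0.110704)
(x_1(0.72), x_2(0.72)) ≈ (0.0410, 0.1107)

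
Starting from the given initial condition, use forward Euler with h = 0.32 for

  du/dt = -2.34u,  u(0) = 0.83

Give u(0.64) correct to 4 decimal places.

Euler: u_{n+1} = u_n + h·f(t_n, u_n).
t=0.000000, u=0.830000: f=-1.942200 → u ← 0.830000 + 0.32·(-1.942200) = 0.208496
t=0.320000, u=0.208496: f=-0.487881 → u ← 0.208496 + 0.32·(-0.487881) = 0.052374
u(0.64) ≈ 0.0524

0.0524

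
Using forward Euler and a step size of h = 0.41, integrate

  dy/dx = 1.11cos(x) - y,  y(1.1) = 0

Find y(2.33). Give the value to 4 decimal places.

-0.0675

Euler: y_{n+1} = y_n + h·f(x_n, y_n).
x=1.100000, y=0.000000: f=0.503492 → y ← 0.000000 + 0.41·0.503492 = 0.206432
x=1.510000, y=0.206432: f=-0.138989 → y ← 0.206432 + 0.41·(-0.138989) = 0.149446
x=1.920000, y=0.149446: f=-0.529232 → y ← 0.149446 + 0.41·(-0.529232) = -0.067539
y(2.33) ≈ -0.0675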